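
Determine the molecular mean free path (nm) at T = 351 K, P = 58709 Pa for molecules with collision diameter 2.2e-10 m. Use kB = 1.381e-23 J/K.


Mean free path: lambda = kB*T / (sqrt(2) * pi * d^2 * P)
lambda = 1.381e-23 * 351 / (sqrt(2) * pi * (2.2e-10)^2 * 58709)
lambda = 3.8396e-07 m
lambda = 383.96 nm

383.96


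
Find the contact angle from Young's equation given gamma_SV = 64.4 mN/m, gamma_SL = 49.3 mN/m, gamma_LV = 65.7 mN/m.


cos(theta) = (gamma_SV - gamma_SL) / gamma_LV
cos(theta) = (64.4 - 49.3) / 65.7
cos(theta) = 0.229833
theta = arccos(0.229833) = 76.71 degrees

76.71


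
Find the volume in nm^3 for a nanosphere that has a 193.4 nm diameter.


Radius r = 193.4/2 = 96.7 nm
Volume V = (4/3) * pi * r^3
V = (4/3) * pi * (96.7)^3
V = 3787634.22 nm^3

3787634.22


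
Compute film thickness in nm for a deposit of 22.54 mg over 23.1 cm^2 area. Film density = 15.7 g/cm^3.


Convert: m = 22.54 mg = 2.2540e-05 kg, A = 23.1 cm^2 = 2.3100e-03 m^2, rho = 15.7 g/cm^3 = 15700 kg/m^3
t = m / (A * rho)
t = 2.2540e-05 / (2.3100e-03 * 15700)
t = 6.2150e-07 m = 621.5 nm

621.5


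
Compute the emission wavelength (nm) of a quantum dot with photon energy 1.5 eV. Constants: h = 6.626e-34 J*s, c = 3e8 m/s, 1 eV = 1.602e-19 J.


Convert energy: E = 1.5 eV = 1.5 * 1.602e-19 = 2.403e-19 J
lambda = h*c / E = 6.626e-34 * 3e8 / 2.403e-19
lambda = 8.27216e-07 m = 827.2 nm

827.2


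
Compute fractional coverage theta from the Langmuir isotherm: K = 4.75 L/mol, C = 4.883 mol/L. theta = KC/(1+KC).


Langmuir isotherm: theta = K*C / (1 + K*C)
K*C = 4.75 * 4.883 = 23.19425
theta = 23.19425 / (1 + 23.19425) = 23.19425 / 24.19425
theta = 0.9587

0.9587


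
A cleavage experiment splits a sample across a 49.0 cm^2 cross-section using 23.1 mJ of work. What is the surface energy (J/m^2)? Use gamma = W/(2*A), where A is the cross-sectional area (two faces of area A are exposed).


Convert: A = 49.0 cm^2 = 0.0049 m^2, W = 23.1 mJ = 0.0231 J
Cleaving exposes two faces of area A, so total new surface = 2*A and gamma = W / (2*A)
gamma = 0.0231 / (2 * 0.0049)
gamma = 2.357 J/m^2

2.357


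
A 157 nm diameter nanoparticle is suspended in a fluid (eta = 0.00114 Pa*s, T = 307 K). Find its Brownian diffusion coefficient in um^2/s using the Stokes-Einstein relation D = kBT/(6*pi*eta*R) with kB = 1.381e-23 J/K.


Radius R = 157/2 = 78.5 nm = 7.85e-08 m
D = kB*T / (6*pi*eta*R)
D = 1.381e-23 * 307 / (6 * pi * 0.00114 * 7.85e-08)
D = 2.51337e-12 m^2/s = 2.513 um^2/s

2.513


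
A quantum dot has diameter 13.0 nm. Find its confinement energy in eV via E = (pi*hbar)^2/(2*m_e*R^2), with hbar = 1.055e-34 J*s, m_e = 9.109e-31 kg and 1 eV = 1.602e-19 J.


Radius R = 13.0/2 = 6.5 nm = 6.5e-09 m
E = (pi * 1.055e-34)^2 / (2 * 9.109e-31 * (6.5e-09)^2)
E(J) = 1.42718e-21
E = E(J) / 1.602e-19 = 0.0089 eV

0.0089


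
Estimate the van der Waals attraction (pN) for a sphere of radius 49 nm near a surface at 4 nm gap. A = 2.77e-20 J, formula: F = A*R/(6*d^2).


Convert to SI: R = 49 nm = 4.9e-08 m, d = 4 nm = 4e-09 m
F = A * R / (6 * d^2)
F = 2.77e-20 * 4.9e-08 / (6 * (4e-09)^2)
F = 1.41385e-11 N = 14.139 pN

14.139


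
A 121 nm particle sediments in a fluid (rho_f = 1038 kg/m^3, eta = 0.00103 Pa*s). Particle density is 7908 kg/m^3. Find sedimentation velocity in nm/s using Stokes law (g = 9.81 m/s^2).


Radius R = 121/2 nm = 6.05e-08 m
Density difference = 7908 - 1038 = 6870 kg/m^3
v = 2 * R^2 * (rho_p - rho_f) * g / (9 * eta)
v = 2 * (6.05e-08)^2 * 6870 * 9.81 / (9 * 0.00103)
v = 5.32215e-08 m/s = 53.2215 nm/s

53.2215


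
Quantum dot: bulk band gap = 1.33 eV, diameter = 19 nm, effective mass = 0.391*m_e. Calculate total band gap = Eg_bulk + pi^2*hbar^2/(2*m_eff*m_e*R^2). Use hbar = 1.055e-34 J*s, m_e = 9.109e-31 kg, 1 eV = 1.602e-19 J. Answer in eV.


Radius R = 19/2 nm = 9.5e-09 m
Confinement energy dE = pi^2 * hbar^2 / (2 * m_eff * m_e * R^2)
dE = pi^2 * (1.055e-34)^2 / (2 * 0.391 * 9.109e-31 * (9.5e-09)^2) J, divided by 1.602e-19 J/eV
dE = 0.0107 eV
Total band gap = E_g(bulk) + dE = 1.33 + 0.0107 = 1.3407 eV

1.3407


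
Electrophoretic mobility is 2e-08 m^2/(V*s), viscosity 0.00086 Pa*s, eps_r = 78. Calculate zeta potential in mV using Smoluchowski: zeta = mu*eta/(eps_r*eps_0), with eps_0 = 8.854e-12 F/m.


Smoluchowski equation: zeta = mu * eta / (eps_r * eps_0)
zeta = 2e-08 * 0.00086 / (78 * 8.854e-12)
zeta = 0.024905 V = 24.91 mV

24.91


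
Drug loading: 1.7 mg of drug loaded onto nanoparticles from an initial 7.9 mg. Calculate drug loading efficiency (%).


Drug loading efficiency = (drug loaded / drug initial) * 100
DLE = 1.7 / 7.9 * 100
DLE = 0.2152 * 100
DLE = 21.52%

21.52


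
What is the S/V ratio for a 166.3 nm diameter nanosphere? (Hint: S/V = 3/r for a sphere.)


Radius r = 166.3/2 = 83.15 nm
S/V = 3 / r = 3 / 83.15
S/V = 0.0361 nm^-1

0.0361


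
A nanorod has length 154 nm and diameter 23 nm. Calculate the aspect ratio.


Aspect ratio AR = length / diameter
AR = 154 / 23
AR = 6.7

6.7


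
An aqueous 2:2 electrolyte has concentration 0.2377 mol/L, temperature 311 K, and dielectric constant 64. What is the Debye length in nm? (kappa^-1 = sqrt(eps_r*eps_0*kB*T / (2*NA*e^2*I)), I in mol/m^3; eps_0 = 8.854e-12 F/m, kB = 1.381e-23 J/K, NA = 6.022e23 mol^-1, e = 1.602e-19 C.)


Ionic strength I = 0.2377 * 2^2 * 1000 = 950.8 mol/m^3
kappa^-1 = sqrt(64 * 8.854e-12 * 1.381e-23 * 311 / (2 * 6.022e23 * (1.602e-19)^2 * 950.8))
kappa^-1 = 0.288 nm

0.288


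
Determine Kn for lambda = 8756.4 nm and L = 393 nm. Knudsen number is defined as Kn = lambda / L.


Knudsen number Kn = lambda / L
Kn = 8756.4 / 393
Kn = 22.2809

22.2809


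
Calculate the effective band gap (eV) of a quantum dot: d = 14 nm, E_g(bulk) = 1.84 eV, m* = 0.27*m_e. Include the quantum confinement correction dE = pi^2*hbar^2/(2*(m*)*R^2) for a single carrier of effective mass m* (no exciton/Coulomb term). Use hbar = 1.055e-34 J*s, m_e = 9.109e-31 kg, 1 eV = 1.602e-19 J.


Radius R = 14/2 nm = 7e-09 m
Confinement energy dE = pi^2 * hbar^2 / (2 * m_eff * m_e * R^2)
dE = pi^2 * (1.055e-34)^2 / (2 * 0.27 * 9.109e-31 * (7e-09)^2) J, divided by 1.602e-19 J/eV
dE = 0.0284 eV
Total band gap = E_g(bulk) + dE = 1.84 + 0.0284 = 1.8684 eV

1.8684


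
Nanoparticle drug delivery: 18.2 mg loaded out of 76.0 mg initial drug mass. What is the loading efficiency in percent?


Drug loading efficiency = (drug loaded / drug initial) * 100
DLE = 18.2 / 76.0 * 100
DLE = 0.2395 * 100
DLE = 23.95%

23.95


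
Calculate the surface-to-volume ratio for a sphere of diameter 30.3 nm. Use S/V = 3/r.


Radius r = 30.3/2 = 15.15 nm
S/V = 3 / r = 3 / 15.15
S/V = 0.198 nm^-1

0.198


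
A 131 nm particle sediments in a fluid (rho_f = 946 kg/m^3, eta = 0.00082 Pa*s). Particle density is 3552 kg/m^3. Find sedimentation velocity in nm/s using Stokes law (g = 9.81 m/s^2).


Radius R = 131/2 nm = 6.55e-08 m
Density difference = 3552 - 946 = 2606 kg/m^3
v = 2 * R^2 * (rho_p - rho_f) * g / (9 * eta)
v = 2 * (6.55e-08)^2 * 2606 * 9.81 / (9 * 0.00082)
v = 2.97235e-08 m/s = 29.7235 nm/s

29.7235


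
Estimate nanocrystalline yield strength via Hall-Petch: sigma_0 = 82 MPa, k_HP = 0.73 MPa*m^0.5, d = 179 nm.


d = 179 nm = 1.79e-07 m
sqrt(d) = 0.0004230839
Hall-Petch contribution = k / sqrt(d) = 0.73 / 0.0004230839 = 1725.4 MPa
sigma = sigma_0 + k/sqrt(d) = 82 + 1725.4 = 1807.4 MPa

1807.4


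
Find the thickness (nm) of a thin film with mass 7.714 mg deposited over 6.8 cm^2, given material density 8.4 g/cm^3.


Convert: m = 7.714 mg = 7.7140e-06 kg, A = 6.8 cm^2 = 6.8000e-04 m^2, rho = 8.4 g/cm^3 = 8400 kg/m^3
t = m / (A * rho)
t = 7.7140e-06 / (6.8000e-04 * 8400)
t = 1.3505e-06 m = 1350.5 nm

1350.5


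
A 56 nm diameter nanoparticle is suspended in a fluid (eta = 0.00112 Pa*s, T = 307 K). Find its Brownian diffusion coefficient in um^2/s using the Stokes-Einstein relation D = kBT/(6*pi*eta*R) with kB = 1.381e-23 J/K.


Radius R = 56/2 = 28 nm = 2.8e-08 m
D = kB*T / (6*pi*eta*R)
D = 1.381e-23 * 307 / (6 * pi * 0.00112 * 2.8e-08)
D = 7.17224e-12 m^2/s = 7.172 um^2/s

7.172


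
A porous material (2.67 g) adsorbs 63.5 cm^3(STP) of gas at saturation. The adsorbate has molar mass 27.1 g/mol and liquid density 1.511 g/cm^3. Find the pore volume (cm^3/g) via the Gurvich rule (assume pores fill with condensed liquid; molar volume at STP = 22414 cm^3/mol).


Moles adsorbed n = V_ads / 22414 = 63.5 / 22414 = 2.833051e-03 mol
Liquid volume V_liq = n * M / rho_liq = 2.833051e-03 * 27.1 / 1.511 = 0.05081 cm^3
Specific pore volume V_pore = V_liq / m_sample = 0.05081 / 2.67
V_pore = 0.019 cm^3/g

0.019


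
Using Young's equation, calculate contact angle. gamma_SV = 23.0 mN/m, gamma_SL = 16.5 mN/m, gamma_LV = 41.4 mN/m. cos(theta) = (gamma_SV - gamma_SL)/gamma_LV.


cos(theta) = (gamma_SV - gamma_SL) / gamma_LV
cos(theta) = (23.0 - 16.5) / 41.4
cos(theta) = 0.157005
theta = arccos(0.157005) = 80.97 degrees

80.97


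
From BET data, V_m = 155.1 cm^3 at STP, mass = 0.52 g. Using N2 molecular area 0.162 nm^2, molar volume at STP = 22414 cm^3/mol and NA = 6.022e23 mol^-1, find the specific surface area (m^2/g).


Number of moles in monolayer = V_m / 22414 = 155.1 / 22414 = 0.00691978
Number of molecules = moles * NA = 0.00691978 * 6.022e23
SA = molecules * sigma / mass
SA = (155.1 / 22414) * 6.022e23 * 0.162e-18 / 0.52
SA = 1298.2 m^2/g

1298.2


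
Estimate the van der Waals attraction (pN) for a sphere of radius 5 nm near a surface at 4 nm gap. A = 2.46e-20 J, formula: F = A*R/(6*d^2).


Convert to SI: R = 5 nm = 5e-09 m, d = 4 nm = 4e-09 m
F = A * R / (6 * d^2)
F = 2.46e-20 * 5e-09 / (6 * (4e-09)^2)
F = 1.28125e-12 N = 1.281 pN

1.281


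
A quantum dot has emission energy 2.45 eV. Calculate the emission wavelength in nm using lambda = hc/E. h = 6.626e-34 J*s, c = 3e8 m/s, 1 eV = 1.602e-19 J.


Convert energy: E = 2.45 eV = 2.45 * 1.602e-19 = 3.9249e-19 J
lambda = h*c / E = 6.626e-34 * 3e8 / 3.9249e-19
lambda = 5.06459e-07 m = 506.5 nm

506.5


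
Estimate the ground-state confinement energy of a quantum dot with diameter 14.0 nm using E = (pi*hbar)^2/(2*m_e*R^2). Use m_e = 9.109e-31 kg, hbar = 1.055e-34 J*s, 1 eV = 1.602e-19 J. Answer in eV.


Radius R = 14.0/2 = 7 nm = 7e-09 m
E = (pi * 1.055e-34)^2 / (2 * 9.109e-31 * (7e-09)^2)
E(J) = 1.23057e-21
E = E(J) / 1.602e-19 = 0.0077 eV

0.0077


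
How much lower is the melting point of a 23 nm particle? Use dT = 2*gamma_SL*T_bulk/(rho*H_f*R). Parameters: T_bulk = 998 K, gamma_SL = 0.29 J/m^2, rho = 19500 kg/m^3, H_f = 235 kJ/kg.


Radius R = 23/2 = 11.5 nm = 1.15e-08 m
Convert H_f = 235 kJ/kg = 235000 J/kg
dT = 2 * gamma_SL * T_bulk / (rho * H_f * R)
dT = 2 * 0.29 * 998 / (19500 * 235000 * 1.15e-08)
dT = 11.0 K

11.0


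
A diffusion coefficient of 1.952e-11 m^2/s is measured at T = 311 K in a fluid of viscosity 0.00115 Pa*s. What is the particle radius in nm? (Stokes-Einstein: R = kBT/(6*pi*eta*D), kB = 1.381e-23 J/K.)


Stokes-Einstein: R = kB*T / (6*pi*eta*D)
R = 1.381e-23 * 311 / (6 * pi * 0.00115 * 1.952e-11)
R = 1.01502e-08 m = 10.15 nm

10.15


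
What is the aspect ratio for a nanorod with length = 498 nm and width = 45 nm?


Aspect ratio AR = length / diameter
AR = 498 / 45
AR = 11.07

11.07


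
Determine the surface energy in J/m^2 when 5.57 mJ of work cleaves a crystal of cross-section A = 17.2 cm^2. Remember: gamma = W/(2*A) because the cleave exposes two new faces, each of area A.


Convert: A = 17.2 cm^2 = 0.00172 m^2, W = 5.57 mJ = 0.00557 J
Cleaving exposes two faces of area A, so total new surface = 2*A and gamma = W / (2*A)
gamma = 0.00557 / (2 * 0.00172)
gamma = 1.619 J/m^2

1.619


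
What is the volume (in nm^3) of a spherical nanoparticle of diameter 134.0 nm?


Radius r = 134.0/2 = 67 nm
Volume V = (4/3) * pi * r^3
V = (4/3) * pi * (67)^3
V = 1259833.11 nm^3

1259833.11


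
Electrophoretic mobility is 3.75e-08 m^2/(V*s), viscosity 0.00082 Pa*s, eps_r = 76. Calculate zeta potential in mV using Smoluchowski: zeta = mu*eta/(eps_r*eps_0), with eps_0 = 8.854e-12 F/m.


Smoluchowski equation: zeta = mu * eta / (eps_r * eps_0)
zeta = 3.75e-08 * 0.00082 / (76 * 8.854e-12)
zeta = 0.045697 V = 45.7 mV

45.7


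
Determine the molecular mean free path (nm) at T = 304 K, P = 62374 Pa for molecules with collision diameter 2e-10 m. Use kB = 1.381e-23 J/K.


Mean free path: lambda = kB*T / (sqrt(2) * pi * d^2 * P)
lambda = 1.381e-23 * 304 / (sqrt(2) * pi * (2e-10)^2 * 62374)
lambda = 3.78738e-07 m
lambda = 378.74 nm

378.74


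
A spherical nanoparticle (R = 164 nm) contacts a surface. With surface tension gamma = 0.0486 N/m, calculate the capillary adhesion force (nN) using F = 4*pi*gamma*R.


Convert radius: R = 164 nm = 1.64e-07 m
F = 4 * pi * gamma * R
F = 4 * pi * 0.0486 * 1.64e-07
F = 1.00159e-07 N = 100.159 nN

100.159


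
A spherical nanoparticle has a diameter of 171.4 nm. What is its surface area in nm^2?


Radius r = 171.4/2 = 85.7 nm
Surface area SA = 4 * pi * r^2
SA = 4 * pi * (85.7)^2
SA = 92293.58 nm^2

92293.58


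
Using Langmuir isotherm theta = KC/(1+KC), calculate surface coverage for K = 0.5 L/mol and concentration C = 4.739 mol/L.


Langmuir isotherm: theta = K*C / (1 + K*C)
K*C = 0.5 * 4.739 = 2.3695
theta = 2.3695 / (1 + 2.3695) = 2.3695 / 3.3695
theta = 0.7032

0.7032


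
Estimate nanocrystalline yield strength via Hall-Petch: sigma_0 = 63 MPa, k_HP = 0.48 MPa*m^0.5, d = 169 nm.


d = 169 nm = 1.69e-07 m
sqrt(d) = 0.0004110961
Hall-Petch contribution = k / sqrt(d) = 0.48 / 0.0004110961 = 1167.6 MPa
sigma = sigma_0 + k/sqrt(d) = 63 + 1167.6 = 1230.6 MPa

1230.6


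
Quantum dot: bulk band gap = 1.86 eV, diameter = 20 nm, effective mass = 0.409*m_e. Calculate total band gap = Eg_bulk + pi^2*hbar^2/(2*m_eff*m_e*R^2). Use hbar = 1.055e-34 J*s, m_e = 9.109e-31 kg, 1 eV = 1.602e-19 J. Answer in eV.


Radius R = 20/2 nm = 1e-08 m
Confinement energy dE = pi^2 * hbar^2 / (2 * m_eff * m_e * R^2)
dE = pi^2 * (1.055e-34)^2 / (2 * 0.409 * 9.109e-31 * (1e-08)^2) J, divided by 1.602e-19 J/eV
dE = 0.0092 eV
Total band gap = E_g(bulk) + dE = 1.86 + 0.0092 = 1.8692 eV

1.8692


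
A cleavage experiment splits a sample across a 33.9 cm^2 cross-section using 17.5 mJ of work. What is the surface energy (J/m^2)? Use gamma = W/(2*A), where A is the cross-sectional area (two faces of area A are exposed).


Convert: A = 33.9 cm^2 = 0.00339 m^2, W = 17.5 mJ = 0.0175 J
Cleaving exposes two faces of area A, so total new surface = 2*A and gamma = W / (2*A)
gamma = 0.0175 / (2 * 0.00339)
gamma = 2.581 J/m^2

2.581


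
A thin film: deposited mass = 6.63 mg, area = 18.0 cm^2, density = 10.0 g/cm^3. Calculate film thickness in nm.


Convert: m = 6.63 mg = 6.6300e-06 kg, A = 18.0 cm^2 = 1.8000e-03 m^2, rho = 10.0 g/cm^3 = 10000 kg/m^3
t = m / (A * rho)
t = 6.6300e-06 / (1.8000e-03 * 10000)
t = 3.6833e-07 m = 368.3 nm

368.3


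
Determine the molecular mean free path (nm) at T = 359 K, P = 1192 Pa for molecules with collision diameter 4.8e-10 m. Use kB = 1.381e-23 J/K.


Mean free path: lambda = kB*T / (sqrt(2) * pi * d^2 * P)
lambda = 1.381e-23 * 359 / (sqrt(2) * pi * (4.8e-10)^2 * 1192)
lambda = 4.06317e-06 m
lambda = 4063.17 nm

4063.17


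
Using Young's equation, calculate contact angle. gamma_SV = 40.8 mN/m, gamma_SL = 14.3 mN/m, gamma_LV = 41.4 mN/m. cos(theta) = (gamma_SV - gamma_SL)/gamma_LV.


cos(theta) = (gamma_SV - gamma_SL) / gamma_LV
cos(theta) = (40.8 - 14.3) / 41.4
cos(theta) = 0.640097
theta = arccos(0.640097) = 50.2 degrees

50.2


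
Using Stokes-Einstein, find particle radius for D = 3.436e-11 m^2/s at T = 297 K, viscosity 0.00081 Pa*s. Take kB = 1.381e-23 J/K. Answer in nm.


Stokes-Einstein: R = kB*T / (6*pi*eta*D)
R = 1.381e-23 * 297 / (6 * pi * 0.00081 * 3.436e-11)
R = 7.81827e-09 m = 7.82 nm

7.82


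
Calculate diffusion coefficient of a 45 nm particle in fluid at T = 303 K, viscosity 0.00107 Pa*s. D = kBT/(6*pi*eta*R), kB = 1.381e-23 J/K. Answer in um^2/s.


Radius R = 45/2 = 22.5 nm = 2.25e-08 m
D = kB*T / (6*pi*eta*R)
D = 1.381e-23 * 303 / (6 * pi * 0.00107 * 2.25e-08)
D = 9.22081e-12 m^2/s = 9.221 um^2/s

9.221


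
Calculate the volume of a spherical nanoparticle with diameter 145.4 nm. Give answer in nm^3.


Radius r = 145.4/2 = 72.7 nm
Volume V = (4/3) * pi * r^3
V = (4/3) * pi * (72.7)^3
V = 1609503.19 nm^3

1609503.19


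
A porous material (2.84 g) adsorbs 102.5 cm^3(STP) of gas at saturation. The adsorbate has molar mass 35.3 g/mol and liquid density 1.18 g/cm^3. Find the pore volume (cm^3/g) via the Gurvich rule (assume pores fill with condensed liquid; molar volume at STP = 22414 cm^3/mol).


Moles adsorbed n = V_ads / 22414 = 102.5 / 22414 = 4.573035e-03 mol
Liquid volume V_liq = n * M / rho_liq = 4.573035e-03 * 35.3 / 1.18 = 0.13680 cm^3
Specific pore volume V_pore = V_liq / m_sample = 0.13680 / 2.84
V_pore = 0.0482 cm^3/g

0.0482


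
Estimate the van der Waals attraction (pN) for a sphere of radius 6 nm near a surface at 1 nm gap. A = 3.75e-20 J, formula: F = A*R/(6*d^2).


Convert to SI: R = 6 nm = 6e-09 m, d = 1 nm = 1e-09 m
F = A * R / (6 * d^2)
F = 3.75e-20 * 6e-09 / (6 * (1e-09)^2)
F = 3.75e-11 N = 37.5 pN

37.5


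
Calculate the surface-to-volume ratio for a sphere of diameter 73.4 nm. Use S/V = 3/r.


Radius r = 73.4/2 = 36.7 nm
S/V = 3 / r = 3 / 36.7
S/V = 0.0817 nm^-1

0.0817


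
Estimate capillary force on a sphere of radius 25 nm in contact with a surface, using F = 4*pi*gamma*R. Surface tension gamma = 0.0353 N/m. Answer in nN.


Convert radius: R = 25 nm = 2.5e-08 m
F = 4 * pi * gamma * R
F = 4 * pi * 0.0353 * 2.5e-08
F = 1.10898e-08 N = 11.0898 nN

11.0898


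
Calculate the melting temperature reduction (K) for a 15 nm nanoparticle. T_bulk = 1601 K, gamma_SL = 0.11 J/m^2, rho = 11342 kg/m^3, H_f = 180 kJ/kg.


Radius R = 15/2 = 7.5 nm = 7.5e-09 m
Convert H_f = 180 kJ/kg = 180000 J/kg
dT = 2 * gamma_SL * T_bulk / (rho * H_f * R)
dT = 2 * 0.11 * 1601 / (11342 * 180000 * 7.5e-09)
dT = 23.0 K

23.0


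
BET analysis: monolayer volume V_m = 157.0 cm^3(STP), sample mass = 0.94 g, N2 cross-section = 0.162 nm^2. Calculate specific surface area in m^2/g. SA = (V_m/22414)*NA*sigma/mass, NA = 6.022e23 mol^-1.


Number of moles in monolayer = V_m / 22414 = 157.0 / 22414 = 0.00700455
Number of molecules = moles * NA = 0.00700455 * 6.022e23
SA = molecules * sigma / mass
SA = (157.0 / 22414) * 6.022e23 * 0.162e-18 / 0.94
SA = 727.0 m^2/g

727.0


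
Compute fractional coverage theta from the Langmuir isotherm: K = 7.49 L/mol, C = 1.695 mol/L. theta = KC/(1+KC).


Langmuir isotherm: theta = K*C / (1 + K*C)
K*C = 7.49 * 1.695 = 12.69555
theta = 12.69555 / (1 + 12.69555) = 12.69555 / 13.69555
theta = 0.927

0.927


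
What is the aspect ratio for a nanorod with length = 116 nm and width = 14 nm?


Aspect ratio AR = length / diameter
AR = 116 / 14
AR = 8.29

8.29


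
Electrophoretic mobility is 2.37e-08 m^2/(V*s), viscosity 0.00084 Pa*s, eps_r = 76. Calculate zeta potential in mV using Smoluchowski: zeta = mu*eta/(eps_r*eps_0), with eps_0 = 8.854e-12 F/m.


Smoluchowski equation: zeta = mu * eta / (eps_r * eps_0)
zeta = 2.37e-08 * 0.00084 / (76 * 8.854e-12)
zeta = 0.029585 V = 29.59 mV

29.59


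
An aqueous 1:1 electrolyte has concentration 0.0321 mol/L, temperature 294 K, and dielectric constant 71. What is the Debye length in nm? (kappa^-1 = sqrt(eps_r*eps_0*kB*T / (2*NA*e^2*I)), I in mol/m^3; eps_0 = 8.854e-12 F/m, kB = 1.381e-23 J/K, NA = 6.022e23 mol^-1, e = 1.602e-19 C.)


Ionic strength I = 0.0321 * 1^2 * 1000 = 32.1 mol/m^3
kappa^-1 = sqrt(71 * 8.854e-12 * 1.381e-23 * 294 / (2 * 6.022e23 * (1.602e-19)^2 * 32.1))
kappa^-1 = 1.604 nm

1.604


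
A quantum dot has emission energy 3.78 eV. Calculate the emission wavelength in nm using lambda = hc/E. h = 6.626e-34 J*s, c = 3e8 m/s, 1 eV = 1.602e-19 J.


Convert energy: E = 3.78 eV = 3.78 * 1.602e-19 = 6.05556e-19 J
lambda = h*c / E = 6.626e-34 * 3e8 / 6.05556e-19
lambda = 3.2826e-07 m = 328.3 nm

328.3


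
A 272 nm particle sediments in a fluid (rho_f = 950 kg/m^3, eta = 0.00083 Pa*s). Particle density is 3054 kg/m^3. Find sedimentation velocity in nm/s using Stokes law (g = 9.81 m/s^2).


Radius R = 272/2 nm = 1.36e-07 m
Density difference = 3054 - 950 = 2104 kg/m^3
v = 2 * R^2 * (rho_p - rho_f) * g / (9 * eta)
v = 2 * (1.36e-07)^2 * 2104 * 9.81 / (9 * 0.00083)
v = 1.02212e-07 m/s = 102.212 nm/s

102.212


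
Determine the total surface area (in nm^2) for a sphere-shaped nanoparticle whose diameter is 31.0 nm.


Radius r = 31.0/2 = 15.5 nm
Surface area SA = 4 * pi * r^2
SA = 4 * pi * (15.5)^2
SA = 3019.07 nm^2

3019.07


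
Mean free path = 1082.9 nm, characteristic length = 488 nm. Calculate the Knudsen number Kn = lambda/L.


Knudsen number Kn = lambda / L
Kn = 1082.9 / 488
Kn = 2.2191

2.2191


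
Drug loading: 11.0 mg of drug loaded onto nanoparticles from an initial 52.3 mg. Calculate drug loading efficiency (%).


Drug loading efficiency = (drug loaded / drug initial) * 100
DLE = 11.0 / 52.3 * 100
DLE = 0.2103 * 100
DLE = 21.03%

21.03


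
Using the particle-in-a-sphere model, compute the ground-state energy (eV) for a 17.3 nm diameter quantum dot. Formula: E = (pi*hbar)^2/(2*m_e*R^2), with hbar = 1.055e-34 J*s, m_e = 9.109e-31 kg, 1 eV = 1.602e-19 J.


Radius R = 17.3/2 = 8.65 nm = 8.65e-09 m
E = (pi * 1.055e-34)^2 / (2 * 9.109e-31 * (8.65e-09)^2)
E(J) = 8.05883e-22
E = E(J) / 1.602e-19 = 0.005 eV

0.005


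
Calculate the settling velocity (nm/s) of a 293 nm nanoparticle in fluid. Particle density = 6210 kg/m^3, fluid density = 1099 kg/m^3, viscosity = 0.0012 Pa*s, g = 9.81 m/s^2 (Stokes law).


Radius R = 293/2 nm = 1.465e-07 m
Density difference = 6210 - 1099 = 5111 kg/m^3
v = 2 * R^2 * (rho_p - rho_f) * g / (9 * eta)
v = 2 * (1.465e-07)^2 * 5111 * 9.81 / (9 * 0.0012)
v = 1.99277e-07 m/s = 199.2766 nm/s

199.2766


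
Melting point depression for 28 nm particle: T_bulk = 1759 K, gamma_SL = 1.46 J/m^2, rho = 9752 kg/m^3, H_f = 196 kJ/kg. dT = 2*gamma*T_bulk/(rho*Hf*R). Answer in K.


Radius R = 28/2 = 14 nm = 1.4e-08 m
Convert H_f = 196 kJ/kg = 196000 J/kg
dT = 2 * gamma_SL * T_bulk / (rho * H_f * R)
dT = 2 * 1.46 * 1759 / (9752 * 196000 * 1.4e-08)
dT = 191.9 K

191.9


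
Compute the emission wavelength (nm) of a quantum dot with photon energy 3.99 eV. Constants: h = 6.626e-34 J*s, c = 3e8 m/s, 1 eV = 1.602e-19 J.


Convert energy: E = 3.99 eV = 3.99 * 1.602e-19 = 6.39198e-19 J
lambda = h*c / E = 6.626e-34 * 3e8 / 6.39198e-19
lambda = 3.10983e-07 m = 311.0 nm

311.0


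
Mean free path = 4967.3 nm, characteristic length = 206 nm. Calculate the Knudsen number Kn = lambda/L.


Knudsen number Kn = lambda / L
Kn = 4967.3 / 206
Kn = 24.1131

24.1131


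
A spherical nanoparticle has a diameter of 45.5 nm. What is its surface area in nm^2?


Radius r = 45.5/2 = 22.75 nm
Surface area SA = 4 * pi * r^2
SA = 4 * pi * (22.75)^2
SA = 6503.88 nm^2

6503.88


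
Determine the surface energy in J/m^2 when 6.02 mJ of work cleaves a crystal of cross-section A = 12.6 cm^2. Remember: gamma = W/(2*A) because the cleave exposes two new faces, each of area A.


Convert: A = 12.6 cm^2 = 0.00126 m^2, W = 6.02 mJ = 0.00602 J
Cleaving exposes two faces of area A, so total new surface = 2*A and gamma = W / (2*A)
gamma = 0.00602 / (2 * 0.00126)
gamma = 2.389 J/m^2

2.389


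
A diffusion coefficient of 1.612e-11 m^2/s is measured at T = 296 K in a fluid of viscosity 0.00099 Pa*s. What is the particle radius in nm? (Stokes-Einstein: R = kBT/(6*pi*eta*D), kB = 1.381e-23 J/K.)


Stokes-Einstein: R = kB*T / (6*pi*eta*D)
R = 1.381e-23 * 296 / (6 * pi * 0.00099 * 1.612e-11)
R = 1.35889e-08 m = 13.59 nm

13.59


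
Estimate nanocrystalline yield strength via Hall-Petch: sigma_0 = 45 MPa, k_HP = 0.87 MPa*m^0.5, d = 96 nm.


d = 96 nm = 9.6e-08 m
sqrt(d) = 0.0003098387
Hall-Petch contribution = k / sqrt(d) = 0.87 / 0.0003098387 = 2807.9 MPa
sigma = sigma_0 + k/sqrt(d) = 45 + 2807.9 = 2852.9 MPa

2852.9


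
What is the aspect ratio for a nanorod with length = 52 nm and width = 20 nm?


Aspect ratio AR = length / diameter
AR = 52 / 20
AR = 2.6

2.6


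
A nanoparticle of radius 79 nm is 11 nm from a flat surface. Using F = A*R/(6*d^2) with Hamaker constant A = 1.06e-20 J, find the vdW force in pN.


Convert to SI: R = 79 nm = 7.9e-08 m, d = 11 nm = 1.1e-08 m
F = A * R / (6 * d^2)
F = 1.06e-20 * 7.9e-08 / (6 * (1.1e-08)^2)
F = 1.15344e-12 N = 1.153 pN

1.153


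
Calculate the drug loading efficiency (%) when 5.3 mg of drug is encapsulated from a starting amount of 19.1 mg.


Drug loading efficiency = (drug loaded / drug initial) * 100
DLE = 5.3 / 19.1 * 100
DLE = 0.2775 * 100
DLE = 27.75%

27.75


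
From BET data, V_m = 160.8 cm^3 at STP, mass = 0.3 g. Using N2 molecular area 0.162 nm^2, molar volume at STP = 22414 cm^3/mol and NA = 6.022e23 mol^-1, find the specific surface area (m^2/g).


Number of moles in monolayer = V_m / 22414 = 160.8 / 22414 = 0.00717409
Number of molecules = moles * NA = 0.00717409 * 6.022e23
SA = molecules * sigma / mass
SA = (160.8 / 22414) * 6.022e23 * 0.162e-18 / 0.3
SA = 2332.9 m^2/g

2332.9


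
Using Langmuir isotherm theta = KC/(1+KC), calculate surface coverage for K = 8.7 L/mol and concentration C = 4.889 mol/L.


Langmuir isotherm: theta = K*C / (1 + K*C)
K*C = 8.7 * 4.889 = 42.5343
theta = 42.5343 / (1 + 42.5343) = 42.5343 / 43.5343
theta = 0.977

0.977


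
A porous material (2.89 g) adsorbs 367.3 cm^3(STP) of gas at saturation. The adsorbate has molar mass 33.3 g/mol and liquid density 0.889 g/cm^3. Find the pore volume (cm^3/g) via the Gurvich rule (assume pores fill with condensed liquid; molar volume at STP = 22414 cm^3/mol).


Moles adsorbed n = V_ads / 22414 = 367.3 / 22414 = 1.638708e-02 mol
Liquid volume V_liq = n * M / rho_liq = 1.638708e-02 * 33.3 / 0.889 = 0.61382 cm^3
Specific pore volume V_pore = V_liq / m_sample = 0.61382 / 2.89
V_pore = 0.2124 cm^3/g

0.2124


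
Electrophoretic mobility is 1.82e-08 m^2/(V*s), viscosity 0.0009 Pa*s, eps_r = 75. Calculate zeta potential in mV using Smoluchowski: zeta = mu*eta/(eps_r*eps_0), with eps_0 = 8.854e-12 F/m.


Smoluchowski equation: zeta = mu * eta / (eps_r * eps_0)
zeta = 1.82e-08 * 0.0009 / (75 * 8.854e-12)
zeta = 0.024667 V = 24.67 mV

24.67


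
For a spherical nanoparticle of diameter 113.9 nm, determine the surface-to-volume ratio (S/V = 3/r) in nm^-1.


Radius r = 113.9/2 = 56.95 nm
S/V = 3 / r = 3 / 56.95
S/V = 0.0527 nm^-1

0.0527


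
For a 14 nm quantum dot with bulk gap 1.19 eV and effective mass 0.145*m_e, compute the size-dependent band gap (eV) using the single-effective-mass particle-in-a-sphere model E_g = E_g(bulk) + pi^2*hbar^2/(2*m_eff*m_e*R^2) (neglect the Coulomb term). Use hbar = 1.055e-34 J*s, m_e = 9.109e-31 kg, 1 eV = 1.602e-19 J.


Radius R = 14/2 nm = 7e-09 m
Confinement energy dE = pi^2 * hbar^2 / (2 * m_eff * m_e * R^2)
dE = pi^2 * (1.055e-34)^2 / (2 * 0.145 * 9.109e-31 * (7e-09)^2) J, divided by 1.602e-19 J/eV
dE = 0.053 eV
Total band gap = E_g(bulk) + dE = 1.19 + 0.053 = 1.243 eV

1.243


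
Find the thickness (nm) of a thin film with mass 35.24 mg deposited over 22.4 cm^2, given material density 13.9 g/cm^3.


Convert: m = 35.24 mg = 3.5240e-05 kg, A = 22.4 cm^2 = 2.2400e-03 m^2, rho = 13.9 g/cm^3 = 13900 kg/m^3
t = m / (A * rho)
t = 3.5240e-05 / (2.2400e-03 * 13900)
t = 1.1318e-06 m = 1131.8 nm

1131.8


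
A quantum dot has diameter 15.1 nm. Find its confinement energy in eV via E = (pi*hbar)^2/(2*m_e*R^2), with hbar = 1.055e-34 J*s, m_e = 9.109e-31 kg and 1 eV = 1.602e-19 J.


Radius R = 15.1/2 = 7.55 nm = 7.55e-09 m
E = (pi * 1.055e-34)^2 / (2 * 9.109e-31 * (7.55e-09)^2)
E(J) = 1.05782e-21
E = E(J) / 1.602e-19 = 0.0066 eV

0.0066


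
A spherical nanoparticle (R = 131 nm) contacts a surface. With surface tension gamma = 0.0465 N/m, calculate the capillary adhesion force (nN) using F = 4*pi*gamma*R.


Convert radius: R = 131 nm = 1.31e-07 m
F = 4 * pi * gamma * R
F = 4 * pi * 0.0465 * 1.31e-07
F = 7.6548e-08 N = 76.548 nN

76.548


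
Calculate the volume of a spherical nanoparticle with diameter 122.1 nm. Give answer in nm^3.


Radius r = 122.1/2 = 61.05 nm
Volume V = (4/3) * pi * r^3
V = (4/3) * pi * (61.05)^3
V = 953115.68 nm^3

953115.68


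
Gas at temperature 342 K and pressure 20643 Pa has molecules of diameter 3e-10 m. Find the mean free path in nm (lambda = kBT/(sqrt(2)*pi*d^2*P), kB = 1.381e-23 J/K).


Mean free path: lambda = kB*T / (sqrt(2) * pi * d^2 * P)
lambda = 1.381e-23 * 342 / (sqrt(2) * pi * (3e-10)^2 * 20643)
lambda = 5.72189e-07 m
lambda = 572.19 nm

572.19


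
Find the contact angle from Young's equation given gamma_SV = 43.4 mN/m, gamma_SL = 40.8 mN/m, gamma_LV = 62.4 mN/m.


cos(theta) = (gamma_SV - gamma_SL) / gamma_LV
cos(theta) = (43.4 - 40.8) / 62.4
cos(theta) = 0.041667
theta = arccos(0.041667) = 87.61 degrees

87.61


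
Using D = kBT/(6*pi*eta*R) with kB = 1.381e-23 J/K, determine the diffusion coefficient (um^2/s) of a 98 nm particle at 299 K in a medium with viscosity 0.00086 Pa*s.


Radius R = 98/2 = 49 nm = 4.9e-08 m
D = kB*T / (6*pi*eta*R)
D = 1.381e-23 * 299 / (6 * pi * 0.00086 * 4.9e-08)
D = 5.19839e-12 m^2/s = 5.198 um^2/s

5.198


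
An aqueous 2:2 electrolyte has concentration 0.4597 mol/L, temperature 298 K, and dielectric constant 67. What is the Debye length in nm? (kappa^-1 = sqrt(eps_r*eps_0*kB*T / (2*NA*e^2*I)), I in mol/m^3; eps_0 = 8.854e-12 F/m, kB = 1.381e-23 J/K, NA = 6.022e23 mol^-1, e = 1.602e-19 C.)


Ionic strength I = 0.4597 * 2^2 * 1000 = 1838.8 mol/m^3
kappa^-1 = sqrt(67 * 8.854e-12 * 1.381e-23 * 298 / (2 * 6.022e23 * (1.602e-19)^2 * 1838.8))
kappa^-1 = 0.207 nm

0.207


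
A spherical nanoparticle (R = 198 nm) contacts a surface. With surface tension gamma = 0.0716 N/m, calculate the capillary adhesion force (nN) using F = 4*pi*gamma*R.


Convert radius: R = 198 nm = 1.98e-07 m
F = 4 * pi * gamma * R
F = 4 * pi * 0.0716 * 1.98e-07
F = 1.78151e-07 N = 178.1509 nN

178.1509


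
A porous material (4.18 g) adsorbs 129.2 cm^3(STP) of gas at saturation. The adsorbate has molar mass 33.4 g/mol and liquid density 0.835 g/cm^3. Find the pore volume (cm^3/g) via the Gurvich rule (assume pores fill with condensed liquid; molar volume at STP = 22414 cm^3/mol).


Moles adsorbed n = V_ads / 22414 = 129.2 / 22414 = 5.764254e-03 mol
Liquid volume V_liq = n * M / rho_liq = 5.764254e-03 * 33.4 / 0.835 = 0.23057 cm^3
Specific pore volume V_pore = V_liq / m_sample = 0.23057 / 4.18
V_pore = 0.0552 cm^3/g

0.0552


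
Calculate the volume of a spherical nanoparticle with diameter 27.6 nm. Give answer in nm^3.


Radius r = 27.6/2 = 13.8 nm
Volume V = (4/3) * pi * r^3
V = (4/3) * pi * (13.8)^3
V = 11008.44 nm^3

11008.44


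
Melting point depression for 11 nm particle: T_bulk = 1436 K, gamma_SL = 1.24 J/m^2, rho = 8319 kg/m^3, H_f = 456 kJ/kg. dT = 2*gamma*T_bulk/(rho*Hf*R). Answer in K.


Radius R = 11/2 = 5.5 nm = 5.5e-09 m
Convert H_f = 456 kJ/kg = 456000 J/kg
dT = 2 * gamma_SL * T_bulk / (rho * H_f * R)
dT = 2 * 1.24 * 1436 / (8319 * 456000 * 5.5e-09)
dT = 170.7 K

170.7


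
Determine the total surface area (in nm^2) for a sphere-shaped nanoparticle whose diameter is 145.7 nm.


Radius r = 145.7/2 = 72.85 nm
Surface area SA = 4 * pi * r^2
SA = 4 * pi * (72.85)^2
SA = 66691.27 nm^2

66691.27


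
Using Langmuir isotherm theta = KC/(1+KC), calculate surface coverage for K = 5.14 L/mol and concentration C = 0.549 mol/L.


Langmuir isotherm: theta = K*C / (1 + K*C)
K*C = 5.14 * 0.549 = 2.82186
theta = 2.82186 / (1 + 2.82186) = 2.82186 / 3.82186
theta = 0.7383

0.7383


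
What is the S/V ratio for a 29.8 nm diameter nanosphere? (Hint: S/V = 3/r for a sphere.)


Radius r = 29.8/2 = 14.9 nm
S/V = 3 / r = 3 / 14.9
S/V = 0.2013 nm^-1

0.2013


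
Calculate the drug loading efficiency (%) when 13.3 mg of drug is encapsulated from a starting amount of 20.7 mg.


Drug loading efficiency = (drug loaded / drug initial) * 100
DLE = 13.3 / 20.7 * 100
DLE = 0.6425 * 100
DLE = 64.25%

64.25


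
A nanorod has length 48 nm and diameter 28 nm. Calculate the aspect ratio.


Aspect ratio AR = length / diameter
AR = 48 / 28
AR = 1.71

1.71


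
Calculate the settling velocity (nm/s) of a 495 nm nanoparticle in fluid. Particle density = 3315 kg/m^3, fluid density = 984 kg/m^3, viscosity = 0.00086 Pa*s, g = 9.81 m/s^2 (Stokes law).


Radius R = 495/2 nm = 2.475e-07 m
Density difference = 3315 - 984 = 2331 kg/m^3
v = 2 * R^2 * (rho_p - rho_f) * g / (9 * eta)
v = 2 * (2.475e-07)^2 * 2331 * 9.81 / (9 * 0.00086)
v = 3.61952e-07 m/s = 361.9518 nm/s

361.9518


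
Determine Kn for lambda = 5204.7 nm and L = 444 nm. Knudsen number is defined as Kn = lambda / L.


Knudsen number Kn = lambda / L
Kn = 5204.7 / 444
Kn = 11.7223

11.7223


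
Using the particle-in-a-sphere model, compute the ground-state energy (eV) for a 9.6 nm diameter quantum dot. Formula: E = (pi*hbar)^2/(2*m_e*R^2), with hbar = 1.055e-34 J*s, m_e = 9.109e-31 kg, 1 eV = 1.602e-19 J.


Radius R = 9.6/2 = 4.8 nm = 4.8e-09 m
E = (pi * 1.055e-34)^2 / (2 * 9.109e-31 * (4.8e-09)^2)
E(J) = 2.61711e-21
E = E(J) / 1.602e-19 = 0.0163 eV

0.0163


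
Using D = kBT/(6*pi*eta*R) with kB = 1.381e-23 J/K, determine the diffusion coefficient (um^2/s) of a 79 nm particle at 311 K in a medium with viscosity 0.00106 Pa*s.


Radius R = 79/2 = 39.5 nm = 3.95e-08 m
D = kB*T / (6*pi*eta*R)
D = 1.381e-23 * 311 / (6 * pi * 0.00106 * 3.95e-08)
D = 5.44189e-12 m^2/s = 5.442 um^2/s

5.442


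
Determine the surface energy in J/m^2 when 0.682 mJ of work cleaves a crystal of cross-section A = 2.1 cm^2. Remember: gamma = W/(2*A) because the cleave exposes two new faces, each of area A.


Convert: A = 2.1 cm^2 = 0.00021 m^2, W = 0.682 mJ = 0.000682 J
Cleaving exposes two faces of area A, so total new surface = 2*A and gamma = W / (2*A)
gamma = 0.000682 / (2 * 0.00021)
gamma = 1.624 J/m^2

1.624


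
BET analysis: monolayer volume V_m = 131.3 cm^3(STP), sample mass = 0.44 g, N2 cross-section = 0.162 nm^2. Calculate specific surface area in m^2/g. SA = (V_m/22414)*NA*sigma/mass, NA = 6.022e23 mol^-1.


Number of moles in monolayer = V_m / 22414 = 131.3 / 22414 = 0.00585795
Number of molecules = moles * NA = 0.00585795 * 6.022e23
SA = molecules * sigma / mass
SA = (131.3 / 22414) * 6.022e23 * 0.162e-18 / 0.44
SA = 1298.8 m^2/g

1298.8


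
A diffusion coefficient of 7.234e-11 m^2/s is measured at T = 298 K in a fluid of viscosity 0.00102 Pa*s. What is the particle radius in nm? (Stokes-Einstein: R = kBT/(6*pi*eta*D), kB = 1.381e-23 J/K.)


Stokes-Einstein: R = kB*T / (6*pi*eta*D)
R = 1.381e-23 * 298 / (6 * pi * 0.00102 * 7.234e-11)
R = 2.9589e-09 m = 2.96 nm

2.96


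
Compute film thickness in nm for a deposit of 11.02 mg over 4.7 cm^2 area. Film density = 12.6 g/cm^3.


Convert: m = 11.02 mg = 1.1020e-05 kg, A = 4.7 cm^2 = 4.7000e-04 m^2, rho = 12.6 g/cm^3 = 12600 kg/m^3
t = m / (A * rho)
t = 1.1020e-05 / (4.7000e-04 * 12600)
t = 1.8609e-06 m = 1860.9 nm

1860.9


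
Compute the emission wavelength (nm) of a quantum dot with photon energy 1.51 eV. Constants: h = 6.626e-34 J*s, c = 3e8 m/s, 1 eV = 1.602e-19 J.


Convert energy: E = 1.51 eV = 1.51 * 1.602e-19 = 2.41902e-19 J
lambda = h*c / E = 6.626e-34 * 3e8 / 2.41902e-19
lambda = 8.21738e-07 m = 821.7 nm

821.7


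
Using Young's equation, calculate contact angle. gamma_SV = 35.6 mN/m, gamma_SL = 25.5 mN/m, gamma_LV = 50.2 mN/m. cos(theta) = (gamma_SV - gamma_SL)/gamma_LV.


cos(theta) = (gamma_SV - gamma_SL) / gamma_LV
cos(theta) = (35.6 - 25.5) / 50.2
cos(theta) = 0.201195
theta = arccos(0.201195) = 78.39 degrees

78.39


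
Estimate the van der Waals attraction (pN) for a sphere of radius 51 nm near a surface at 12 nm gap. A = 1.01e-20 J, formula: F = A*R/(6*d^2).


Convert to SI: R = 51 nm = 5.1e-08 m, d = 12 nm = 1.2e-08 m
F = A * R / (6 * d^2)
F = 1.01e-20 * 5.1e-08 / (6 * (1.2e-08)^2)
F = 5.96181e-13 N = 0.596 pN

0.596


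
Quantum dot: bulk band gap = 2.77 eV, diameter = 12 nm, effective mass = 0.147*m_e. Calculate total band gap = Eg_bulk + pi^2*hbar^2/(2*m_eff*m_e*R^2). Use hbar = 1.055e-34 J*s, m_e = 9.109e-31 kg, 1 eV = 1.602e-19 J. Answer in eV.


Radius R = 12/2 nm = 6e-09 m
Confinement energy dE = pi^2 * hbar^2 / (2 * m_eff * m_e * R^2)
dE = pi^2 * (1.055e-34)^2 / (2 * 0.147 * 9.109e-31 * (6e-09)^2) J, divided by 1.602e-19 J/eV
dE = 0.0711 eV
Total band gap = E_g(bulk) + dE = 2.77 + 0.0711 = 2.8411 eV

2.8411


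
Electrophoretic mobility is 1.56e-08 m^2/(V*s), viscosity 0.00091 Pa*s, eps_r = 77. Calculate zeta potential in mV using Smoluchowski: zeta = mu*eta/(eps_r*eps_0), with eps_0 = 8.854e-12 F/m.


Smoluchowski equation: zeta = mu * eta / (eps_r * eps_0)
zeta = 1.56e-08 * 0.00091 / (77 * 8.854e-12)
zeta = 0.020823 V = 20.82 mV

20.82


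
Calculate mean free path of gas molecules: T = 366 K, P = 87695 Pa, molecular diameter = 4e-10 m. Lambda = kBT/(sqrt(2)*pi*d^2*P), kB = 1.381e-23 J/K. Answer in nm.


Mean free path: lambda = kB*T / (sqrt(2) * pi * d^2 * P)
lambda = 1.381e-23 * 366 / (sqrt(2) * pi * (4e-10)^2 * 87695)
lambda = 8.10802e-08 m
lambda = 81.08 nm

81.08


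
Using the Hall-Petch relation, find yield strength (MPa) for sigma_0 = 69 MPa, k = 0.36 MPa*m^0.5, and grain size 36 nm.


d = 36 nm = 3.6e-08 m
sqrt(d) = 0.0001897367
Hall-Petch contribution = k / sqrt(d) = 0.36 / 0.0001897367 = 1897.4 MPa
sigma = sigma_0 + k/sqrt(d) = 69 + 1897.4 = 1966.4 MPa

1966.4


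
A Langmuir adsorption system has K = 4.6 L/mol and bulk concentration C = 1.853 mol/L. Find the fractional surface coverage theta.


Langmuir isotherm: theta = K*C / (1 + K*C)
K*C = 4.6 * 1.853 = 8.5238
theta = 8.5238 / (1 + 8.5238) = 8.5238 / 9.5238
theta = 0.895

0.895


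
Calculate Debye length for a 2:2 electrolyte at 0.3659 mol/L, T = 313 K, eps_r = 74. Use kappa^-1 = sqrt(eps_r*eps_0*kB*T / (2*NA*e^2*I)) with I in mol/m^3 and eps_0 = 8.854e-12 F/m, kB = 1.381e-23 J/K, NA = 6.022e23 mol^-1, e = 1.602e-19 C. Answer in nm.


Ionic strength I = 0.3659 * 2^2 * 1000 = 1463.6 mol/m^3
kappa^-1 = sqrt(74 * 8.854e-12 * 1.381e-23 * 313 / (2 * 6.022e23 * (1.602e-19)^2 * 1463.6))
kappa^-1 = 0.25 nm

0.25


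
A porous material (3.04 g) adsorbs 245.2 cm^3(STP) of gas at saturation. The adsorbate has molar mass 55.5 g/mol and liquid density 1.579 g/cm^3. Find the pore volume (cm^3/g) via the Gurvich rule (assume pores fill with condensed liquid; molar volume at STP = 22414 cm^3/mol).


Moles adsorbed n = V_ads / 22414 = 245.2 / 22414 = 1.093959e-02 mol
Liquid volume V_liq = n * M / rho_liq = 1.093959e-02 * 55.5 / 1.579 = 0.38451 cm^3
Specific pore volume V_pore = V_liq / m_sample = 0.38451 / 3.04
V_pore = 0.1265 cm^3/g

0.1265


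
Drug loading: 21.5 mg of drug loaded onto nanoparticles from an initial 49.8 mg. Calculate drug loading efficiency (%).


Drug loading efficiency = (drug loaded / drug initial) * 100
DLE = 21.5 / 49.8 * 100
DLE = 0.4317 * 100
DLE = 43.17%

43.17


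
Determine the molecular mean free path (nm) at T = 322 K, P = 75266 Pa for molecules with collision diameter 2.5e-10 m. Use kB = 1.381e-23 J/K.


Mean free path: lambda = kB*T / (sqrt(2) * pi * d^2 * P)
lambda = 1.381e-23 * 322 / (sqrt(2) * pi * (2.5e-10)^2 * 75266)
lambda = 2.12768e-07 m
lambda = 212.77 nm

212.77


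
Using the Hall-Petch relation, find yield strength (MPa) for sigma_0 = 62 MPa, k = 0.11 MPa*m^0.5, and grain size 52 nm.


d = 52 nm = 5.2e-08 m
sqrt(d) = 0.0002280351
Hall-Petch contribution = k / sqrt(d) = 0.11 / 0.0002280351 = 482.4 MPa
sigma = sigma_0 + k/sqrt(d) = 62 + 482.4 = 544.4 MPa

544.4


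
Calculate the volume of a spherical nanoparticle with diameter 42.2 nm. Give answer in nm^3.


Radius r = 42.2/2 = 21.1 nm
Volume V = (4/3) * pi * r^3
V = (4/3) * pi * (21.1)^3
V = 39349.21 nm^3

39349.21
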